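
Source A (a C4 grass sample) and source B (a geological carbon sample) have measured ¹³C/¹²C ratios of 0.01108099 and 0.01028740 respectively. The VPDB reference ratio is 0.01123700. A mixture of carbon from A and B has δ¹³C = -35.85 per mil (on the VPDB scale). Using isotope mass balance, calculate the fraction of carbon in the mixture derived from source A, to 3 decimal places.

0.689

δ_A = (0.01108099/0.01123700 − 1)×1000 = (0.986116 − 1)×1000 = -13.884 per mil
δ_B = (0.01028740/0.01123700 − 1)×1000 = (0.915493 − 1)×1000 = -84.507 per mil
f_A = (δ_mix − δ_B)/(δ_A − δ_B) = (-35.85 − (-84.507))/(-13.884 − (-84.507))
f_A = 48.657 / 70.623 = 0.6890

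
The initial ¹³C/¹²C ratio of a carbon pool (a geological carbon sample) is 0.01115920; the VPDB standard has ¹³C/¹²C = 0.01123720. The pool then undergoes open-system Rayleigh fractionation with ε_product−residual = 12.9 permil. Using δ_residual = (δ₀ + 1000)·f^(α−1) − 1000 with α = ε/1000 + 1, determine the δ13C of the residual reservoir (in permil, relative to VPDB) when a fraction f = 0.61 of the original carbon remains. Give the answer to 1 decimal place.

-13.3 permil

δ₀ = (0.01115920/0.01123720 − 1)×1000 = (0.993059 − 1)×1000 = -6.941 permil
α − 1 = ε/1000 = 0.0129
f^(α−1) = 0.61^(0.0129) = 0.993644
δ_res = (-6.941 + 1000) × 0.993644 − 1000 = 986.747 − 1000 = -13.25 permil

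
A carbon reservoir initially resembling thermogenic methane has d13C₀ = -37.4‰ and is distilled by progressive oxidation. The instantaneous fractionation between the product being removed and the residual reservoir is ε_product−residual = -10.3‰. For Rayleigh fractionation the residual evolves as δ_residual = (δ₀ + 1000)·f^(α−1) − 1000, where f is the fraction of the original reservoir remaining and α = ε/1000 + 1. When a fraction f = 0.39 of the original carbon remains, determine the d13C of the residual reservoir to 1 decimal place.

Rayleigh residual: δ_res = (δ₀ + 1000)·f^(α−1) − 1000
α = ε/1000 + 1 = 0.98970, so α − 1 = -0.01030
f^(α−1) = 0.39^(-0.01030) = 1.009746
δ_res = (-37.4 + 1000) × 1.009746 − 1000 = 971.981 − 1000 = -28.02‰

-28.0‰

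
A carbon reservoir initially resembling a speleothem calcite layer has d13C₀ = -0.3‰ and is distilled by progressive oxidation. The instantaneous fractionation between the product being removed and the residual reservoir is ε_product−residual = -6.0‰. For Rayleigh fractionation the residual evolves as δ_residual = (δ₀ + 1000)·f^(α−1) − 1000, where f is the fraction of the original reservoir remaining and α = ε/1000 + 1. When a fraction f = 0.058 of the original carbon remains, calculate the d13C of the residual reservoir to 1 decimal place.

Rayleigh residual: δ_res = (δ₀ + 1000)·f^(α−1) − 1000
α = ε/1000 + 1 = 0.99400, so α − 1 = -0.00600
f^(α−1) = 0.058^(-0.00600) = 1.017231
δ_res = (-0.3 + 1000) × 1.017231 − 1000 = 1016.925 − 1000 = 16.93‰

16.9‰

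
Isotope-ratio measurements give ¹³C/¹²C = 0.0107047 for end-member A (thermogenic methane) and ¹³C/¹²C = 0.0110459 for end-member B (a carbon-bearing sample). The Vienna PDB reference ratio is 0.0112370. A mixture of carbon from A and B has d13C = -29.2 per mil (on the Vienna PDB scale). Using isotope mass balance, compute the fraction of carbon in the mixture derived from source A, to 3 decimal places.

δ_A = (0.0107047/0.0112370 − 1)×1000 = (0.952630 − 1)×1000 = -47.370 per mil
δ_B = (0.0110459/0.0112370 − 1)×1000 = (0.982994 − 1)×1000 = -17.006 per mil
f_A = (δ_mix − δ_B)/(δ_A − δ_B) = (-29.2 − (-17.006))/(-47.370 − (-17.006))
f_A = -12.194 / -30.364 = 0.4016

0.402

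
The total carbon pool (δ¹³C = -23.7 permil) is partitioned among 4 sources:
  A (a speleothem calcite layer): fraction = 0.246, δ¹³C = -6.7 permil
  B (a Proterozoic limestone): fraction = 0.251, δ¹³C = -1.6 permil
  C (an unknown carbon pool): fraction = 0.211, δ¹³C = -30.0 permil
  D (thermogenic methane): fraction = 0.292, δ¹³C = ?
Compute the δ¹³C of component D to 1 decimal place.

-52.5 permil

Isotope mass balance: δ_bulk = Σ fᵢ·δᵢ.
-23.7 = 0.246×(-6.7) + 0.251×(-1.6) + 0.211×(-30.0) + 0.292×δ_D
0.292·δ_D = -23.7 − (-8.380) = -15.320
δ_D = -15.320 / 0.292 = -52.47 permil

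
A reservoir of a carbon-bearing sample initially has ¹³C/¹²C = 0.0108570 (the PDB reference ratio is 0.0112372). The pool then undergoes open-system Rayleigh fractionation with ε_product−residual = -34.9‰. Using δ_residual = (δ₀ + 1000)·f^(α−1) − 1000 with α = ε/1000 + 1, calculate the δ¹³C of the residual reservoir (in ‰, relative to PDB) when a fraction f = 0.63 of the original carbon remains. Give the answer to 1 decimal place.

δ₀ = (0.0108570/0.0112372 − 1)×1000 = (0.966166 − 1)×1000 = -33.834‰
α − 1 = ε/1000 = -0.0349
f^(α−1) = 0.63^(-0.0349) = 1.016256
δ_res = (-33.834 + 1000) × 1.016256 − 1000 = 981.872 − 1000 = -18.13‰

-18.1‰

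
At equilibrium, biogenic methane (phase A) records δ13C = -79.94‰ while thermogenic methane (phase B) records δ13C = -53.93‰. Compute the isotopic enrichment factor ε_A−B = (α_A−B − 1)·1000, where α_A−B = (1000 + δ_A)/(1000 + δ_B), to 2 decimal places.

α_A−B = (1000 + -79.94) / (1000 + -53.93) = 920.06 / 946.07 = 0.972507
ε_A−B = (0.972507 − 1) × 1000 = -27.493‰
(The approximation ε ≈ δ_A − δ_B would give -26.01‰.)

-27.49‰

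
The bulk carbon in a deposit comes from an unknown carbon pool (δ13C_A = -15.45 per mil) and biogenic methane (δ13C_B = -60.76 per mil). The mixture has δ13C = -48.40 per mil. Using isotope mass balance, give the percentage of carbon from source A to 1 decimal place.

δ_mix = f_A·δ_A + (1 − f_A)·δ_B  ⇒  f_A = (δ_mix − δ_B)/(δ_A − δ_B)
f_A = (-48.40 − (-60.76)) / (-15.45 − (-60.76))
f_A = 12.36 / 45.31 = 0.2728

27.3%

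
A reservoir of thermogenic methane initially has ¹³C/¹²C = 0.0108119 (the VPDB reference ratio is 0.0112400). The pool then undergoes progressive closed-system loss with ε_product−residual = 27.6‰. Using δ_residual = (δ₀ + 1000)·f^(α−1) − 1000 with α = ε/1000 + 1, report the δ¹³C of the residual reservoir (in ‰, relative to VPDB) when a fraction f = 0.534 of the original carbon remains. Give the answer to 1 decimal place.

δ₀ = (0.0108119/0.0112400 − 1)×1000 = (0.961913 − 1)×1000 = -38.087‰
α − 1 = ε/1000 = 0.0276
f^(α−1) = 0.534^(0.0276) = 0.982834
δ_res = (-38.087 + 1000) × 0.982834 − 1000 = 945.401 − 1000 = -54.60‰

-54.6‰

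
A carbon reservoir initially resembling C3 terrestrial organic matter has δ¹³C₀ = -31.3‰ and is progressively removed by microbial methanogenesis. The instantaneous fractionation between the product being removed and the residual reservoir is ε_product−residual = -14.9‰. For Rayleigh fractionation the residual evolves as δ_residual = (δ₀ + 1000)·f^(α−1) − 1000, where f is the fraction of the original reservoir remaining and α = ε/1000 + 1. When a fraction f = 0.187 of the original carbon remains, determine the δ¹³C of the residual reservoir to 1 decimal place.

Rayleigh residual: δ_res = (δ₀ + 1000)·f^(α−1) − 1000
α = ε/1000 + 1 = 0.98510, so α − 1 = -0.01490
f^(α−1) = 0.187^(-0.01490) = 1.025297
δ_res = (-31.3 + 1000) × 1.025297 − 1000 = 993.205 − 1000 = -6.80‰

-6.8‰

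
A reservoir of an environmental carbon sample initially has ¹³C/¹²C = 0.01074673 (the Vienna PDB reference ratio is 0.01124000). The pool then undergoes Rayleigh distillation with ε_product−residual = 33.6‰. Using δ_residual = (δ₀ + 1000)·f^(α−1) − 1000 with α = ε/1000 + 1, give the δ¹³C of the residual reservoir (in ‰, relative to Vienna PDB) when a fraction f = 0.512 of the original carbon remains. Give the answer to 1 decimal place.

-65.2‰

δ₀ = (0.01074673/0.01124000 − 1)×1000 = (0.956115 − 1)×1000 = -43.885‰
α − 1 = ε/1000 = 0.0336
f^(α−1) = 0.512^(0.0336) = 0.977758
δ_res = (-43.885 + 1000) × 0.977758 − 1000 = 934.849 − 1000 = -65.15‰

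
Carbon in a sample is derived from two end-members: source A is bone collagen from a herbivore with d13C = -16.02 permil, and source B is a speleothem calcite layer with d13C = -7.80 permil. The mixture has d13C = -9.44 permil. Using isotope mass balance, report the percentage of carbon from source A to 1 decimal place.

δ_mix = f_A·δ_A + (1 − f_A)·δ_B  ⇒  f_A = (δ_mix − δ_B)/(δ_A − δ_B)
f_A = (-9.44 − (-7.80)) / (-16.02 − (-7.80))
f_A = -1.64 / -8.22 = 0.1995

20.0%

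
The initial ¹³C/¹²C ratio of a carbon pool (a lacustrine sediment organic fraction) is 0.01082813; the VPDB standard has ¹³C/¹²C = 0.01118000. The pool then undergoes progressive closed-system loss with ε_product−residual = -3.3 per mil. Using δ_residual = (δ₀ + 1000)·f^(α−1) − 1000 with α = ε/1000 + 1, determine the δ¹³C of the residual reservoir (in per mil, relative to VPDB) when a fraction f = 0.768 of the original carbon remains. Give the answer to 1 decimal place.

δ₀ = (0.01082813/0.01118000 − 1)×1000 = (0.968527 − 1)×1000 = -31.473 per mil
α − 1 = ε/1000 = -0.0033
f^(α−1) = 0.768^(-0.0033) = 1.000871
δ_res = (-31.473 + 1000) × 1.000871 − 1000 = 969.371 − 1000 = -30.63 per mil

-30.6 per mil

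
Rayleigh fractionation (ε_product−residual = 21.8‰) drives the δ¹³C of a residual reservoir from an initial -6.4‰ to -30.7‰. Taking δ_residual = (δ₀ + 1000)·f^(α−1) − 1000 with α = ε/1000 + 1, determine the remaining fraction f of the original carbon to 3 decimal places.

0.321

α − 1 = ε/1000 = 0.0218
(δ_res + 1000)/(δ₀ + 1000) = (-30.7 + 1000)/(-6.4 + 1000) = 969.3/993.6 = 0.975543
f = 0.975543^(1/0.0218) = exp(ln(0.975543)/0.0218) = exp(-0.02476/0.0218)
f = exp(-1.1358) = 0.3212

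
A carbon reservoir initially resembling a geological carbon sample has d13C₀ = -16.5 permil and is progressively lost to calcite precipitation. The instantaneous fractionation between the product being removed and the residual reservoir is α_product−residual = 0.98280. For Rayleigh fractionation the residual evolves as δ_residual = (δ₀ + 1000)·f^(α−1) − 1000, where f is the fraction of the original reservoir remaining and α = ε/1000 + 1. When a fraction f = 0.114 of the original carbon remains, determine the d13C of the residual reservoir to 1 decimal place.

Rayleigh residual: δ_res = (δ₀ + 1000)·f^(α−1) − 1000
α − 1 = -0.01720
f^(α−1) = 0.114^(-0.01720) = 1.038057
δ_res = (-16.5 + 1000) × 1.038057 − 1000 = 1020.929 − 1000 = 20.93 permil

20.9 permil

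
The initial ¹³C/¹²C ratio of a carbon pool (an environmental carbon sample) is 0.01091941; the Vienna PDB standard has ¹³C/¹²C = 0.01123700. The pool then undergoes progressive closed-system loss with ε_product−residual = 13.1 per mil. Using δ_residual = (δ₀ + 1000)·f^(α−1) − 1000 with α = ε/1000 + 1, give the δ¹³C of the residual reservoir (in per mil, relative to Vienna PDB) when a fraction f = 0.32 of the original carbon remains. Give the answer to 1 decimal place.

δ₀ = (0.01091941/0.01123700 − 1)×1000 = (0.971737 − 1)×1000 = -28.263 per mil
α − 1 = ε/1000 = 0.0131
f^(α−1) = 0.32^(0.0131) = 0.985184
δ_res = (-28.263 + 1000) × 0.985184 − 1000 = 957.340 − 1000 = -42.66 per mil

-42.7 per mil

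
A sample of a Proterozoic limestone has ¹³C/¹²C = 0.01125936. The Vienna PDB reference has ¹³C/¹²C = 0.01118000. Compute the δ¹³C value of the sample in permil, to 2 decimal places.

7.10 permil

δ¹³C = (R_sample / R_standard − 1) × 1000
R_sample / R_standard = 0.01125936 / 0.01118000 = 1.007098
δ¹³C = (1.007098 − 1) × 1000 = 7.098 permil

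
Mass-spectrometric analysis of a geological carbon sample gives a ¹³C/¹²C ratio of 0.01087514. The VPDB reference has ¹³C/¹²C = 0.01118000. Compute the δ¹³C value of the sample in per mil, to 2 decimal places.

δ¹³C = (R_sample / R_standard − 1) × 1000
R_sample / R_standard = 0.01087514 / 0.01118000 = 0.972732
δ¹³C = (0.972732 − 1) × 1000 = -27.268 per mil

-27.27 per mil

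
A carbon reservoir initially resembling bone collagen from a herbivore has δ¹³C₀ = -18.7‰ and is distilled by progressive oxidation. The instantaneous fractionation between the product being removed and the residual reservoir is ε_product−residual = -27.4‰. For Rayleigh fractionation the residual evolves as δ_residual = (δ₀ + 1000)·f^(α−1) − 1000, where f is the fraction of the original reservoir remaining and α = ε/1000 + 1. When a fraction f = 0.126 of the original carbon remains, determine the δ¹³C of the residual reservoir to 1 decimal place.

38.6‰

Rayleigh residual: δ_res = (δ₀ + 1000)·f^(α−1) − 1000
α = ε/1000 + 1 = 0.97260, so α − 1 = -0.02740
f^(α−1) = 0.126^(-0.02740) = 1.058400
δ_res = (-18.7 + 1000) × 1.058400 − 1000 = 1038.608 − 1000 = 38.61‰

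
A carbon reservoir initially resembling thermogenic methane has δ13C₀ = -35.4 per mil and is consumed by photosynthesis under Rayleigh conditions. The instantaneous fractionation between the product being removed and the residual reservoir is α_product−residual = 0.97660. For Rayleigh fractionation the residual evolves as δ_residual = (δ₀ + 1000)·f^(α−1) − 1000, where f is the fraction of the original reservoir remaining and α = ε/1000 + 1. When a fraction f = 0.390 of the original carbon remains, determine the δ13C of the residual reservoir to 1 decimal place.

-13.9 per mil

Rayleigh residual: δ_res = (δ₀ + 1000)·f^(α−1) − 1000
α − 1 = -0.02340
f^(α−1) = 0.390^(-0.02340) = 1.022278
δ_res = (-35.4 + 1000) × 1.022278 − 1000 = 986.090 − 1000 = -13.91 per mil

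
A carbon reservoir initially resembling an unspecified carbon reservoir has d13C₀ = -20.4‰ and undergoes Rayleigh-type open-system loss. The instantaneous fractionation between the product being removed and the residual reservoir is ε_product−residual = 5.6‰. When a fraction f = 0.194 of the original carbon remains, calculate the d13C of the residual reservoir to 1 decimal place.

Rayleigh residual: δ_res = (δ₀ + 1000)·f^(α−1) − 1000
α = ε/1000 + 1 = 1.00560, so α − 1 = 0.00560
f^(α−1) = 0.194^(0.00560) = 0.990859
δ_res = (-20.4 + 1000) × 0.990859 − 1000 = 970.645 − 1000 = -29.35‰

-29.4‰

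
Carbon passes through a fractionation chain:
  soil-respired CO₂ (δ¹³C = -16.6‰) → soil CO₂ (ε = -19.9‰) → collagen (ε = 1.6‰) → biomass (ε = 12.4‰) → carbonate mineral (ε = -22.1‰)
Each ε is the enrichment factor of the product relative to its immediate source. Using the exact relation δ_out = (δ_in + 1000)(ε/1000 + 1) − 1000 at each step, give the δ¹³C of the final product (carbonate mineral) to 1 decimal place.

-44.3‰

step 1: δ = (-16.60 + 1000)·(-19.9/1000 + 1) − 1000 = -36.17‰
step 2: δ = (-36.17 + 1000)·(1.6/1000 + 1) − 1000 = -34.63‰
step 3: δ = (-34.63 + 1000)·(12.4/1000 + 1) − 1000 = -22.66‰
step 4: δ = (-22.66 + 1000)·(-22.1/1000 + 1) − 1000 = -44.26‰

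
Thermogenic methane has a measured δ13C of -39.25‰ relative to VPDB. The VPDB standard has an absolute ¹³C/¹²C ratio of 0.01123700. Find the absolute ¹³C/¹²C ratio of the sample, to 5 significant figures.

R_sample = R_standard × (δ13C/1000 + 1)
R_sample = 0.01123700 × (-39.25/1000 + 1) = 0.01123700 × 0.960750
R_sample = 0.0107959

0.010796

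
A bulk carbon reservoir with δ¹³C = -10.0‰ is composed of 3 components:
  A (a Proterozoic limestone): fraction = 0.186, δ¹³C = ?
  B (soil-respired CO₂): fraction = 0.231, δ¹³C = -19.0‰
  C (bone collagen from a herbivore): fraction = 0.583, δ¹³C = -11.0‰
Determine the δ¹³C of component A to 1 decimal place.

4.3‰

Isotope mass balance: δ_bulk = Σ fᵢ·δᵢ.
-10.0 = 0.186×δ_A + 0.231×(-19.0) + 0.583×(-11.0)
0.186·δ_A = -10.0 − (-10.802) = 0.802
δ_A = 0.802 / 0.186 = 4.31‰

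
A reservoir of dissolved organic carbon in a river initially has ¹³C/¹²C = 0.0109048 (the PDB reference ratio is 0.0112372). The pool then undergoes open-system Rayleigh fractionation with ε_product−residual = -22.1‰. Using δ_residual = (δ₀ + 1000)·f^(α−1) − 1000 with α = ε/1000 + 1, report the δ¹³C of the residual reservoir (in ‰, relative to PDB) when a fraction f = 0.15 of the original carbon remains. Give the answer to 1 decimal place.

δ₀ = (0.0109048/0.0112372 − 1)×1000 = (0.970420 − 1)×1000 = -29.580‰
α − 1 = ε/1000 = -0.0221
f^(α−1) = 0.15^(-0.0221) = 1.042818
δ_res = (-29.580 + 1000) × 1.042818 − 1000 = 1011.971 − 1000 = 11.97‰

12.0‰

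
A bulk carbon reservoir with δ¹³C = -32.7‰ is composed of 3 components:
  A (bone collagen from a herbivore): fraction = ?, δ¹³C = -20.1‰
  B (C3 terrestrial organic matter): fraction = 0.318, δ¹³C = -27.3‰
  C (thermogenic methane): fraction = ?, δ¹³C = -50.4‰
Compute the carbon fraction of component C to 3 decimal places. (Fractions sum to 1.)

Let f_C and f_A be the unknown fractions; fractions sum to 1 so f_C + f_A = 0.682.
Mass balance: Σ fᵢ·δᵢ = δ_bulk ⇒ f_C·(-50.4) + f_A·(-20.1) = -32.7 − (-8.681) = -24.019
Substitute f_A = 0.682 − f_C:
f_C·(-50.4 − -20.1) = -24.019 − 0.682×(-20.1) = -10.310
f_C = -10.310 / -30.3 = 0.3403

0.340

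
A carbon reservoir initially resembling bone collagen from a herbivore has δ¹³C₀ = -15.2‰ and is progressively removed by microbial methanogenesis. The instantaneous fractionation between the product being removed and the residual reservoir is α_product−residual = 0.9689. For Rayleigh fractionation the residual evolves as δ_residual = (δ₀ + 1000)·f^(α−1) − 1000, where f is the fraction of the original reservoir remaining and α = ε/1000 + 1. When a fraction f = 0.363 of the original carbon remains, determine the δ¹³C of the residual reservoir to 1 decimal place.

Rayleigh residual: δ_res = (δ₀ + 1000)·f^(α−1) − 1000
α − 1 = -0.03110
f^(α−1) = 0.363^(-0.03110) = 1.032017
δ_res = (-15.2 + 1000) × 1.032017 − 1000 = 1016.330 − 1000 = 16.33‰

16.3‰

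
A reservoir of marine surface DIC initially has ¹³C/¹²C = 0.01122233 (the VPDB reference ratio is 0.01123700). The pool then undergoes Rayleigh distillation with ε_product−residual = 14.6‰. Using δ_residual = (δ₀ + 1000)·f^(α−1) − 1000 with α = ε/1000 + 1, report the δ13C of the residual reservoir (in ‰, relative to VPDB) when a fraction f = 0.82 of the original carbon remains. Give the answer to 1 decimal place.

-4.2‰

δ₀ = (0.01122233/0.01123700 − 1)×1000 = (0.998694 − 1)×1000 = -1.306‰
α − 1 = ε/1000 = 0.0146
f^(α−1) = 0.82^(0.0146) = 0.997107
δ_res = (-1.306 + 1000) × 0.997107 − 1000 = 995.805 − 1000 = -4.19‰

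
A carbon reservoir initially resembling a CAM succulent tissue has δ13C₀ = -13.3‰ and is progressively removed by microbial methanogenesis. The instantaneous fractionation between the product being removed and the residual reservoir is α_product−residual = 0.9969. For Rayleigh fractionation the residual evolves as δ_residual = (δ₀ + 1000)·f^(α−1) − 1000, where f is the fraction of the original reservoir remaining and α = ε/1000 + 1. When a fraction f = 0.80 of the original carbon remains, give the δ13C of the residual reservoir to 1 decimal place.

Rayleigh residual: δ_res = (δ₀ + 1000)·f^(α−1) − 1000
α − 1 = -0.00310
f^(α−1) = 0.80^(-0.00310) = 1.000692
δ_res = (-13.3 + 1000) × 1.000692 − 1000 = 987.383 − 1000 = -12.62‰

-12.6‰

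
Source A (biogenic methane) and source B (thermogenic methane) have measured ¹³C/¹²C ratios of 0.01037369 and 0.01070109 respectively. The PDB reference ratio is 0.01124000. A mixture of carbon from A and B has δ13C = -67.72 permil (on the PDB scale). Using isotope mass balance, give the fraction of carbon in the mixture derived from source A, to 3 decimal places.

δ_A = (0.01037369/0.01124000 − 1)×1000 = (0.922926 − 1)×1000 = -77.074 permil
δ_B = (0.01070109/0.01124000 − 1)×1000 = (0.952054 − 1)×1000 = -47.946 permil
f_A = (δ_mix − δ_B)/(δ_A − δ_B) = (-67.72 − (-47.946))/(-77.074 − (-47.946))
f_A = -19.774 / -29.128 = 0.6789

0.679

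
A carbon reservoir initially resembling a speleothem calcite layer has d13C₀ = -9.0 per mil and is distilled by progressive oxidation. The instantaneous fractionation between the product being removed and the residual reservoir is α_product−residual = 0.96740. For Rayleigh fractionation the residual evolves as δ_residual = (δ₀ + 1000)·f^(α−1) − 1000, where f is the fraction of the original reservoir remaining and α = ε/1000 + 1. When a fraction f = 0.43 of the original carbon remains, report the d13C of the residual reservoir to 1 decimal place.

Rayleigh residual: δ_res = (δ₀ + 1000)·f^(α−1) − 1000
α − 1 = -0.03260
f^(α−1) = 0.43^(-0.03260) = 1.027895
δ_res = (-9.0 + 1000) × 1.027895 − 1000 = 1018.644 − 1000 = 18.64 per mil

18.6 per mil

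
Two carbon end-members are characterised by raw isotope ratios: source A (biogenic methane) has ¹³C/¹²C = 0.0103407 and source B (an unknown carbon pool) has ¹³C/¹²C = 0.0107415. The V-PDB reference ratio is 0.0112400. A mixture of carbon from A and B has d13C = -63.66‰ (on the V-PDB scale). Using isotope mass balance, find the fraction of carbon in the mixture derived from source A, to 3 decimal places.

δ_A = (0.0103407/0.0112400 − 1)×1000 = (0.919991 − 1)×1000 = -80.009‰
δ_B = (0.0107415/0.0112400 − 1)×1000 = (0.955649 − 1)×1000 = -44.351‰
f_A = (δ_mix − δ_B)/(δ_A − δ_B) = (-63.66 − (-44.351))/(-80.009 − (-44.351))
f_A = -19.309 / -35.658 = 0.5415

0.542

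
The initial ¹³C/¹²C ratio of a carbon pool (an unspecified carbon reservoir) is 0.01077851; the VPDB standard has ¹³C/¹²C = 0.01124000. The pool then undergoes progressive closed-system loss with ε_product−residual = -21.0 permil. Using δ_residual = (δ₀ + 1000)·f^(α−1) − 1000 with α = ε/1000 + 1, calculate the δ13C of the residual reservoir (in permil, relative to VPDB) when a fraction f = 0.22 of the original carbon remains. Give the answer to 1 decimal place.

δ₀ = (0.01077851/0.01124000 − 1)×1000 = (0.958942 − 1)×1000 = -41.058 permil
α − 1 = ε/1000 = -0.0210
f^(α−1) = 0.22^(-0.0210) = 1.032308
δ_res = (-41.058 + 1000) × 1.032308 − 1000 = 989.923 − 1000 = -10.08 permil

-10.1 permil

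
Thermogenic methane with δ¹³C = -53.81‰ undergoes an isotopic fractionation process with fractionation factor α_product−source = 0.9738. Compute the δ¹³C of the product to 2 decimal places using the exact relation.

δ_product = (δ_source + 1000)·α − 1000
δ_product = (-53.81 + 1000) × 0.9738 − 1000
δ_product = 921.400 − 1000 = -78.600‰

-78.60‰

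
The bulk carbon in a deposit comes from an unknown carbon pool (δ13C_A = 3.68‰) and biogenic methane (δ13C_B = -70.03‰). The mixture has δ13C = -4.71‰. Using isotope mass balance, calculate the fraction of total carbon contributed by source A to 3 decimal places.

δ_mix = f_A·δ_A + (1 − f_A)·δ_B  ⇒  f_A = (δ_mix − δ_B)/(δ_A − δ_B)
f_A = (-4.71 − (-70.03)) / (3.68 − (-70.03))
f_A = 65.32 / 73.71 = 0.8862

0.886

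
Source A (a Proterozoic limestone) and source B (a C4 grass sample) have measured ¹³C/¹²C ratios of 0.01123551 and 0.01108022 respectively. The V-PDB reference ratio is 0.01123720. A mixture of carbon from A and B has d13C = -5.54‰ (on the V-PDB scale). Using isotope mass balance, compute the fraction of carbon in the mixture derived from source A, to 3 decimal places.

δ_A = (0.01123551/0.01123720 − 1)×1000 = (0.999850 − 1)×1000 = -0.150‰
δ_B = (0.01108022/0.01123720 − 1)×1000 = (0.986030 − 1)×1000 = -13.970‰
f_A = (δ_mix − δ_B)/(δ_A − δ_B) = (-5.54 − (-13.970))/(-0.150 − (-13.970))
f_A = 8.430 / 13.819 = 0.6100

0.610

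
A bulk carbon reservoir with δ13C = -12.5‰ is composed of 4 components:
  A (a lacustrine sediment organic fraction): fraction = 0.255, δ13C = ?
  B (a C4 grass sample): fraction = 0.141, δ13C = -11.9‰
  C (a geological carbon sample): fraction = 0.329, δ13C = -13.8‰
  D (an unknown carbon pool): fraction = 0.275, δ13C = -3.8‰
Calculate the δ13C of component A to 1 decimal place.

Isotope mass balance: δ_bulk = Σ fᵢ·δᵢ.
-12.5 = 0.255×δ_A + 0.141×(-11.9) + 0.329×(-13.8) + 0.275×(-3.8)
0.255·δ_A = -12.5 − (-7.263) = -5.237
δ_A = -5.237 / 0.255 = -20.54‰

-20.5‰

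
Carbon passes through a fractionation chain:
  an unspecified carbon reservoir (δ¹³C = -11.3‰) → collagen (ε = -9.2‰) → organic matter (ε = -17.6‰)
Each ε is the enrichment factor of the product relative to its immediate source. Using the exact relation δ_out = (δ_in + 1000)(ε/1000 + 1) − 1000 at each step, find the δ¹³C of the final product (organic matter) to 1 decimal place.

step 1: δ = (-11.30 + 1000)·(-9.2/1000 + 1) − 1000 = -20.40‰
step 2: δ = (-20.40 + 1000)·(-17.6/1000 + 1) − 1000 = -37.64‰

-37.6‰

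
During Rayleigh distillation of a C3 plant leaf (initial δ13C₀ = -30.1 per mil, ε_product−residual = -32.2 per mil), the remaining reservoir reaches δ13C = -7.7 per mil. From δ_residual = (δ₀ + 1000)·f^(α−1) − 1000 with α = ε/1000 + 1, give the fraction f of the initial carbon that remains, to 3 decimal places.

α − 1 = ε/1000 = -0.0322
(δ_res + 1000)/(δ₀ + 1000) = (-7.7 + 1000)/(-30.1 + 1000) = 992.3/969.9 = 1.023095
f = 1.023095^(1/-0.0322) = exp(ln(1.023095)/-0.0322) = exp(0.02283/-0.0322)
f = exp(-0.7091) = 0.4921

0.492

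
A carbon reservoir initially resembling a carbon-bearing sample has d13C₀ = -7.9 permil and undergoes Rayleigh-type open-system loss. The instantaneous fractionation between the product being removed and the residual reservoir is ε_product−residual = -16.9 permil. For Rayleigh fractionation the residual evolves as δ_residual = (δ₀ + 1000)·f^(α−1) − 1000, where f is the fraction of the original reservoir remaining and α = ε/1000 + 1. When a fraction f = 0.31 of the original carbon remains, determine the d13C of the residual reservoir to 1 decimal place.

Rayleigh residual: δ_res = (δ₀ + 1000)·f^(α−1) − 1000
α = ε/1000 + 1 = 0.98310, so α − 1 = -0.01690
f^(α−1) = 0.31^(-0.01690) = 1.019990
δ_res = (-7.9 + 1000) × 1.019990 − 1000 = 1011.932 − 1000 = 11.93 permil

11.9 permil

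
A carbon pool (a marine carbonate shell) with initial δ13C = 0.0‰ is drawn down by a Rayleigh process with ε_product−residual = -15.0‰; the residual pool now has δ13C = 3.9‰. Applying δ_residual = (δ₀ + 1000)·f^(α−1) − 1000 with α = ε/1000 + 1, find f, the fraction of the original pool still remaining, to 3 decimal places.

0.771

α − 1 = ε/1000 = -0.0150
(δ_res + 1000)/(δ₀ + 1000) = (3.9 + 1000)/(0.0 + 1000) = 1003.9/1000.0 = 1.003900
f = 1.003900^(1/-0.0150) = exp(ln(1.003900)/-0.0150) = exp(0.00389/-0.0150)
f = exp(-0.2595) = 0.7714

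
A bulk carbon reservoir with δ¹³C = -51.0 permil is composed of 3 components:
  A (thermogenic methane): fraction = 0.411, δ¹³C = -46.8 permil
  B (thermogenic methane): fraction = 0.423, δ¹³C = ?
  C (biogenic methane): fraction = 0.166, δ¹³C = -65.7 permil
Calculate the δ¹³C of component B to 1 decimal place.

Isotope mass balance: δ_bulk = Σ fᵢ·δᵢ.
-51.0 = 0.411×(-46.8) + 0.423×δ_B + 0.166×(-65.7)
0.423·δ_B = -51.0 − (-30.141) = -20.859
δ_B = -20.859 / 0.423 = -49.31 permil

-49.3 permil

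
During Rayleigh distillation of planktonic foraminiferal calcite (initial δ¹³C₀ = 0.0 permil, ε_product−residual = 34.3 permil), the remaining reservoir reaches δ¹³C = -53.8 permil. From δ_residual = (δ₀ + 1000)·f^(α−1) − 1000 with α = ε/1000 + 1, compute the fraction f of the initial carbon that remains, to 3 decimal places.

0.199

α − 1 = ε/1000 = 0.0343
(δ_res + 1000)/(δ₀ + 1000) = (-53.8 + 1000)/(-0.0 + 1000) = 946.2/1000.0 = 0.946200
f = 0.946200^(1/0.0343) = exp(ln(0.946200)/0.0343) = exp(-0.05530/0.0343)
f = exp(-1.6123) = 0.1994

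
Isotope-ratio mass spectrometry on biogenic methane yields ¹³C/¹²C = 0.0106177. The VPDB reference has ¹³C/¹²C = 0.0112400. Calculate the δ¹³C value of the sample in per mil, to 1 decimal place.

δ¹³C = (R_sample / R_standard − 1) × 1000
R_sample / R_standard = 0.0106177 / 0.0112400 = 0.944635
δ¹³C = (0.944635 − 1) × 1000 = -55.36 per mil

-55.4 per mil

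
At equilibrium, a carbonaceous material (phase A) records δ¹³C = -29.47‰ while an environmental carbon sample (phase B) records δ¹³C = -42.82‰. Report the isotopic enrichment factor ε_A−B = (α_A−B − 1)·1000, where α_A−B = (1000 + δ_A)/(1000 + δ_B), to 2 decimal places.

α_A−B = (1000 + -29.47) / (1000 + -42.82) = 970.53 / 957.18 = 1.013947
ε_A−B = (1.013947 − 1) × 1000 = 13.947‰
(The approximation ε ≈ δ_A − δ_B would give 13.35‰.)

13.95‰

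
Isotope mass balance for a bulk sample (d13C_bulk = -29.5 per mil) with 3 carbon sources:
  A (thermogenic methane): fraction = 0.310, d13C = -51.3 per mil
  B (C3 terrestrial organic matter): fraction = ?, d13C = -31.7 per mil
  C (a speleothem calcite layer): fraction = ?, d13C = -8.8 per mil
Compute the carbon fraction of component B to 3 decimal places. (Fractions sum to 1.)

0.329

Let f_B and f_C be the unknown fractions; fractions sum to 1 so f_B + f_C = 0.690.
Mass balance: Σ fᵢ·δᵢ = δ_bulk ⇒ f_B·(-31.7) + f_C·(-8.8) = -29.5 − (-15.903) = -13.597
Substitute f_C = 0.690 − f_B:
f_B·(-31.7 − -8.8) = -13.597 − 0.690×(-8.8) = -7.525
f_B = -7.525 / -22.9 = 0.3286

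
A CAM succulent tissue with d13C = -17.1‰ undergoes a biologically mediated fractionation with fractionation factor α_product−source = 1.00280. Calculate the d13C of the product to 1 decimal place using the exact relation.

-14.3‰

δ_product = (δ_source + 1000)·α − 1000
δ_product = (-17.1 + 1000) × 1.00280 − 1000
δ_product = 985.652 − 1000 = -14.35‰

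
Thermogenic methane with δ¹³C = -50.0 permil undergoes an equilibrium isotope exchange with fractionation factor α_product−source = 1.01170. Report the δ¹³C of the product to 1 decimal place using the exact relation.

δ_product = (δ_source + 1000)·α − 1000
δ_product = (-50.0 + 1000) × 1.01170 − 1000
δ_product = 961.115 − 1000 = -38.88 permil

-38.9 permil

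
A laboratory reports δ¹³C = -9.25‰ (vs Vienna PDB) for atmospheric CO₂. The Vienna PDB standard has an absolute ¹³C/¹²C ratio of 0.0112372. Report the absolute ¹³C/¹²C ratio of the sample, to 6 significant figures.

R_sample = R_standard × (δ¹³C/1000 + 1)
R_sample = 0.0112372 × (-9.25/1000 + 1) = 0.0112372 × 0.990750
R_sample = 0.0111333

0.0111333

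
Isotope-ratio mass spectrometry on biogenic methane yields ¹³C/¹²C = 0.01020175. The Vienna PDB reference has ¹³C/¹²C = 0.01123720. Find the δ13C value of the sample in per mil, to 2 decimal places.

-92.14 per mil

δ13C = (R_sample / R_standard − 1) × 1000
R_sample / R_standard = 0.01020175 / 0.01123720 = 0.907855
δ13C = (0.907855 − 1) × 1000 = -92.145 per mil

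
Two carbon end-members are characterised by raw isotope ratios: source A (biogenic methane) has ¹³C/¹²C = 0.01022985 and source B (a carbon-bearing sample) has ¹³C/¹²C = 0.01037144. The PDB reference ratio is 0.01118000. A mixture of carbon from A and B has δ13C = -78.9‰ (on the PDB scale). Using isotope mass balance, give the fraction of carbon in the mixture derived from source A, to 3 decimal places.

0.519

δ_A = (0.01022985/0.01118000 − 1)×1000 = (0.915013 − 1)×1000 = -84.987‰
δ_B = (0.01037144/0.01118000 − 1)×1000 = (0.927678 − 1)×1000 = -72.322‰
f_A = (δ_mix − δ_B)/(δ_A − δ_B) = (-78.9 − (-72.322))/(-84.987 − (-72.322))
f_A = -6.578 / -12.665 = 0.5194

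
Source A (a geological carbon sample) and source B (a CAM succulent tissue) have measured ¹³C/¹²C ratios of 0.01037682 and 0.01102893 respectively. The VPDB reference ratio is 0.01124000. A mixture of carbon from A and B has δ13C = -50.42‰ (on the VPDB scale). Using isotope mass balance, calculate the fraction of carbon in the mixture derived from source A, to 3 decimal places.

0.545

δ_A = (0.01037682/0.01124000 − 1)×1000 = (0.923205 − 1)×1000 = -76.795‰
δ_B = (0.01102893/0.01124000 − 1)×1000 = (0.981222 − 1)×1000 = -18.778‰
f_A = (δ_mix − δ_B)/(δ_A − δ_B) = (-50.42 − (-18.778))/(-76.795 − (-18.778))
f_A = -31.642 / -58.017 = 0.5454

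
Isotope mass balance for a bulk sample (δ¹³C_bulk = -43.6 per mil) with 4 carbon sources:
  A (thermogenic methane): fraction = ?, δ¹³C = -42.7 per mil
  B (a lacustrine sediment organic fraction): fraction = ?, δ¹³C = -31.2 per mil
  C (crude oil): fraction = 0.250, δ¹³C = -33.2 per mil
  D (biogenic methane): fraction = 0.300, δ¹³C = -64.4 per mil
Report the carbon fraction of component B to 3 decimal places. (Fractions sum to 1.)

0.281

Let f_B and f_A be the unknown fractions; fractions sum to 1 so f_B + f_A = 0.450.
Mass balance: Σ fᵢ·δᵢ = δ_bulk ⇒ f_B·(-31.2) + f_A·(-42.7) = -43.6 − (-27.620) = -15.980
Substitute f_A = 0.450 − f_B:
f_B·(-31.2 − -42.7) = -15.980 − 0.450×(-42.7) = 3.235
f_B = 3.235 / 11.5 = 0.2813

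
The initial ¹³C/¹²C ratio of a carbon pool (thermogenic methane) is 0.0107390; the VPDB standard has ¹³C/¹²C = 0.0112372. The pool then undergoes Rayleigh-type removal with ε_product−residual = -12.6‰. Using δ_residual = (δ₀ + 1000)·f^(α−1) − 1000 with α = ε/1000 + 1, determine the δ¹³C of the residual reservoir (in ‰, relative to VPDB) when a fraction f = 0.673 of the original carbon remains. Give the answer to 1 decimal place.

δ₀ = (0.0107390/0.0112372 − 1)×1000 = (0.955665 − 1)×1000 = -44.335‰
α − 1 = ε/1000 = -0.0126
f^(α−1) = 0.673^(-0.0126) = 1.005002
δ_res = (-44.335 + 1000) × 1.005002 − 1000 = 960.446 − 1000 = -39.55‰

-39.6‰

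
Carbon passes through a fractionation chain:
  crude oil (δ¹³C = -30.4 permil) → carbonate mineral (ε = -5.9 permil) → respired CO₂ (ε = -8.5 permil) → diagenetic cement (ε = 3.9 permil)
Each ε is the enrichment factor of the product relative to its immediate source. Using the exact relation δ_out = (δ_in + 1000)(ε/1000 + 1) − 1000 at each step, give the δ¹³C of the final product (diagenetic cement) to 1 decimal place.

step 1: δ = (-30.40 + 1000)·(-5.9/1000 + 1) − 1000 = -36.12 permil
step 2: δ = (-36.12 + 1000)·(-8.5/1000 + 1) − 1000 = -44.31 permil
step 3: δ = (-44.31 + 1000)·(3.9/1000 + 1) − 1000 = -40.59 permil

-40.6 permil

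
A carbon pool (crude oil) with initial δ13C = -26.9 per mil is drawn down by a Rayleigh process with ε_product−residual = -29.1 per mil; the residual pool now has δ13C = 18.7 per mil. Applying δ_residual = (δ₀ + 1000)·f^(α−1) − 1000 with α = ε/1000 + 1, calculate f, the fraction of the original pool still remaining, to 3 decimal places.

0.207

α − 1 = ε/1000 = -0.0291
(δ_res + 1000)/(δ₀ + 1000) = (18.7 + 1000)/(-26.9 + 1000) = 1018.7/973.1 = 1.046861
f = 1.046861^(1/-0.0291) = exp(ln(1.046861)/-0.0291) = exp(0.04580/-0.0291)
f = exp(-1.5737) = 0.2073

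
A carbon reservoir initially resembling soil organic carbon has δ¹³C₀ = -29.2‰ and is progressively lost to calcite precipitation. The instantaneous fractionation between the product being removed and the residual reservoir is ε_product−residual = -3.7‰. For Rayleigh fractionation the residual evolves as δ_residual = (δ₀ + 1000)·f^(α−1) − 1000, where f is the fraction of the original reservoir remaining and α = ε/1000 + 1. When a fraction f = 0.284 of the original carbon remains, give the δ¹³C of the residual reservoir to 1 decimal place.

-24.7‰

Rayleigh residual: δ_res = (δ₀ + 1000)·f^(α−1) − 1000
α = ε/1000 + 1 = 0.99630, so α − 1 = -0.00370
f^(α−1) = 0.284^(-0.00370) = 1.004668
δ_res = (-29.2 + 1000) × 1.004668 − 1000 = 975.332 − 1000 = -24.67‰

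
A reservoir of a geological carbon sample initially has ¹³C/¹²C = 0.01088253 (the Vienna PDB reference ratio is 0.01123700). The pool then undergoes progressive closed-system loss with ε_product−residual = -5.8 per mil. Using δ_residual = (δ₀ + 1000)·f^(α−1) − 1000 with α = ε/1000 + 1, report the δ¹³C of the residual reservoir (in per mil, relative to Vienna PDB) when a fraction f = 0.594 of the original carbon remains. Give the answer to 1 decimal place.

δ₀ = (0.01088253/0.01123700 − 1)×1000 = (0.968455 − 1)×1000 = -31.545 per mil
α − 1 = ε/1000 = -0.0058
f^(α−1) = 0.594^(-0.0058) = 1.003026
δ_res = (-31.545 + 1000) × 1.003026 − 1000 = 971.385 − 1000 = -28.61 per mil

-28.6 per mil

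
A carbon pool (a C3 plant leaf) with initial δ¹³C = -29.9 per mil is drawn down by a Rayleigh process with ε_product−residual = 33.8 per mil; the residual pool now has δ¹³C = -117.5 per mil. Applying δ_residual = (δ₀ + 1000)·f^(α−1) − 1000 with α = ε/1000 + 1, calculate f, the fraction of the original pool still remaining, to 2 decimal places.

0.06

α − 1 = ε/1000 = 0.0338
(δ_res + 1000)/(δ₀ + 1000) = (-117.5 + 1000)/(-29.9 + 1000) = 882.5/970.1 = 0.909700
f = 0.909700^(1/0.0338) = exp(ln(0.909700)/0.0338) = exp(-0.09464/0.0338)
f = exp(-2.8000) = 0.0608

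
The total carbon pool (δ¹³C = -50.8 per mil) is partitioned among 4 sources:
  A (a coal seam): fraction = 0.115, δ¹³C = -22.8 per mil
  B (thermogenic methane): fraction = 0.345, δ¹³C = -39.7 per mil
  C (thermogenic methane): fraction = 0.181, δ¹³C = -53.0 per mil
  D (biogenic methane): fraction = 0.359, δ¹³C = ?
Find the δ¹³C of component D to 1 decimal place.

-69.3 per mil

Isotope mass balance: δ_bulk = Σ fᵢ·δᵢ.
-50.8 = 0.115×(-22.8) + 0.345×(-39.7) + 0.181×(-53.0) + 0.359×δ_D
0.359·δ_D = -50.8 − (-25.912) = -24.888
δ_D = -24.888 / 0.359 = -69.33 per mil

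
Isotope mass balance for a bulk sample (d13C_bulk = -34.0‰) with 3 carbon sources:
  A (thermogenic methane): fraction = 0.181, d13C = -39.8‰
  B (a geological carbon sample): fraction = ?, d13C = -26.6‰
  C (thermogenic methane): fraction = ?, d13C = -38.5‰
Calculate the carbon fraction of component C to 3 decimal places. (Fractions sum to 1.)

0.421

Let f_C and f_B be the unknown fractions; fractions sum to 1 so f_C + f_B = 0.819.
Mass balance: Σ fᵢ·δᵢ = δ_bulk ⇒ f_C·(-38.5) + f_B·(-26.6) = -34.0 − (-7.204) = -26.796
Substitute f_B = 0.819 − f_C:
f_C·(-38.5 − -26.6) = -26.796 − 0.819×(-26.6) = -5.011
f_C = -5.011 / -11.9 = 0.4211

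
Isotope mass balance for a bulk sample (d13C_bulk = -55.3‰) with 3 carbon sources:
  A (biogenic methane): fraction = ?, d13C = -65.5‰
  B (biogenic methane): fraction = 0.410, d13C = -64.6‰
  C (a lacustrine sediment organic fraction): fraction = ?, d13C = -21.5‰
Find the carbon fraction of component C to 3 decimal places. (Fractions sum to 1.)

Let f_C and f_A be the unknown fractions; fractions sum to 1 so f_C + f_A = 0.590.
Mass balance: Σ fᵢ·δᵢ = δ_bulk ⇒ f_C·(-21.5) + f_A·(-65.5) = -55.3 − (-26.486) = -28.814
Substitute f_A = 0.590 − f_C:
f_C·(-21.5 − -65.5) = -28.814 − 0.590×(-65.5) = 9.831
f_C = 9.831 / 44.0 = 0.2234

0.223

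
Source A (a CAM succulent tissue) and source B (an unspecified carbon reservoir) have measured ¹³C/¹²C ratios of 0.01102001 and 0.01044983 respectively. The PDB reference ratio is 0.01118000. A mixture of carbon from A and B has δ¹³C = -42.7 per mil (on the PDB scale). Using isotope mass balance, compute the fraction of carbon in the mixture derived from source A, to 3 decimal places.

δ_A = (0.01102001/0.01118000 − 1)×1000 = (0.985690 − 1)×1000 = -14.310 per mil
δ_B = (0.01044983/0.01118000 − 1)×1000 = (0.934690 − 1)×1000 = -65.310 per mil
f_A = (δ_mix − δ_B)/(δ_A − δ_B) = (-42.7 − (-65.310))/(-14.310 − (-65.310))
f_A = 22.610 / 51.000 = 0.4433

0.443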